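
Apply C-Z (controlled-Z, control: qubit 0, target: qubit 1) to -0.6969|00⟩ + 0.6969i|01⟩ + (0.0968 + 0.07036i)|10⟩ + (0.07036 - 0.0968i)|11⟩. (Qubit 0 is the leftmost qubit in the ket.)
-0.6969|00⟩ + 0.6969i|01⟩ + (0.0968 + 0.07036i)|10⟩ + (-0.07036 + 0.0968i)|11⟩

C-Z leaves the control-|0⟩ kets |00⟩, |01⟩ unchanged and applies Z to qubit 1 on the control-|1⟩ pair (|10⟩, |11⟩).
Z = [[1, 0], [0, -1]].
With a = amp(|10⟩) = (0.0968 + 0.07036i) and b = amp(|11⟩) = (0.07036 - 0.0968i):
new amp(|10⟩) = (1)·a = (0.0968 + 0.07036i)
new amp(|11⟩) = (-1)·b = (-0.07036 + 0.0968i)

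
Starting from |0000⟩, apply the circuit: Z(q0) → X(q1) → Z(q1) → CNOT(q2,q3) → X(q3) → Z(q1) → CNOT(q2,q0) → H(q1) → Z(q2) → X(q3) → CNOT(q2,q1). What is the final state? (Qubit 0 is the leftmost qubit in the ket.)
1/√2|0000⟩ - 1/√2|0100⟩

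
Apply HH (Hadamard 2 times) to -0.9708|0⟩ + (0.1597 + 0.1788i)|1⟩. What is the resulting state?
-0.9708|0⟩ + (0.1597 + 0.1788i)|1⟩

H² = I, so an even number of Hadamards cancels: H^2 = I and the state is unchanged.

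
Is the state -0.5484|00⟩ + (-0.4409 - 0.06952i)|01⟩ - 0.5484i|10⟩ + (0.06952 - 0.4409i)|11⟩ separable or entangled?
Separable

Writing the state as a|00⟩ + b|01⟩ + c|10⟩ + d|11⟩, it is a product state iff ad − bc = 0.
Here (a, b, c, d) = (-0.5484, (-0.4409 - 0.06952i), -0.5484i, (0.06952 - 0.4409i)): ad − bc = (-0.5484)(0.06952 - 0.4409i) − (-0.4409 - 0.06952i)(-0.5484i) = 0, so the state is separable.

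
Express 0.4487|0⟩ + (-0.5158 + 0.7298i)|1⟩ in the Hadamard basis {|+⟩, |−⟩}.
(-0.04745 + 0.516i)|+⟩ + (0.682 - 0.516i)|−⟩

With |ψ⟩ = α|0⟩ + β|1⟩, the Hadamard-basis coefficients are ⟨+|ψ⟩ = (α + β)/√2 and ⟨−|ψ⟩ = (α − β)/√2.
Here α = 0.4487, β = (-0.5158 + 0.7298i): (α + β)/√2 = (-0.04745 + 0.516i), (α − β)/√2 = (0.682 - 0.516i).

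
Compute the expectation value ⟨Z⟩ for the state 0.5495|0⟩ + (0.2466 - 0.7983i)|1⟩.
-0.3961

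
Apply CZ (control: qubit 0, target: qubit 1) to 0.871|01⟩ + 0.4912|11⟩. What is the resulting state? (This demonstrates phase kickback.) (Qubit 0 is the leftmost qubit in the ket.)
0.871|01⟩ - 0.4912|11⟩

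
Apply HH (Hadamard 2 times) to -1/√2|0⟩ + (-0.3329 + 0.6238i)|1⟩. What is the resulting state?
-1/√2|0⟩ + (-0.3329 + 0.6238i)|1⟩

H² = I, so an even number of Hadamards cancels: H^2 = I and the state is unchanged.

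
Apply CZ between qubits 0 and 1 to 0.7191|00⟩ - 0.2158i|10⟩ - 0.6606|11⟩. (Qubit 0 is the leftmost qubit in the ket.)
0.7191|00⟩ - 0.2158i|10⟩ + 0.6606|11⟩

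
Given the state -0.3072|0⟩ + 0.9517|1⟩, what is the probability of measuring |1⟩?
0.9057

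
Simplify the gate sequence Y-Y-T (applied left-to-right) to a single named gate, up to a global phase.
T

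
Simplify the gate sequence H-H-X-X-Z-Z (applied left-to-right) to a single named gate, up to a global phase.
I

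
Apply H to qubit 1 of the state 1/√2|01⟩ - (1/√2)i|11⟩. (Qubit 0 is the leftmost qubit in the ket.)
1/2|00⟩ - 1/2|01⟩ - (1/2)i|10⟩ + (1/2)i|11⟩

H on qubit 1 mixes each pair of kets that differ only in qubit 1: amplitudes (a, b) of (|…0…⟩, |…1…⟩) become ((a + b)/√2, (a − b)/√2). Kets absent from the input have amplitude 0.
(|00⟩, |01⟩): (a, b) = (0, 1/√2) → (1/2, -1/2)
(|10⟩, |11⟩): (a, b) = (0, -(1/√2)i) → (-(1/2)i, (1/2)i)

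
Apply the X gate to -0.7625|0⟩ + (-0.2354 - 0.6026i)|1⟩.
(-0.2354 - 0.6026i)|0⟩ - 0.7625|1⟩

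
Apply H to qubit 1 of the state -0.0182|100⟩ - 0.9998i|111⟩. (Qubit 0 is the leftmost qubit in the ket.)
-0.01287|100⟩ - 0.707i|101⟩ - 0.01287|110⟩ + 0.707i|111⟩

H on qubit 1 mixes each pair of kets that differ only in qubit 1: amplitudes (a, b) of (|…0…⟩, |…1…⟩) become ((a + b)/√2, (a − b)/√2). Kets absent from the input have amplitude 0.
(|100⟩, |110⟩): (a, b) = (-0.0182, 0) → (-0.01287, -0.01287)
(|101⟩, |111⟩): (a, b) = (0, -0.9998i) → (-0.707i, 0.707i)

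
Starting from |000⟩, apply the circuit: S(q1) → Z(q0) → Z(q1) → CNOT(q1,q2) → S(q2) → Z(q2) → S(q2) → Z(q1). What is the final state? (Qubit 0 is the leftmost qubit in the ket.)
|000⟩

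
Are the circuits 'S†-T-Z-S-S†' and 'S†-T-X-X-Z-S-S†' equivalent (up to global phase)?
Yes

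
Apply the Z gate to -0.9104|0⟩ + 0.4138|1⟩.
-0.9104|0⟩ - 0.4138|1⟩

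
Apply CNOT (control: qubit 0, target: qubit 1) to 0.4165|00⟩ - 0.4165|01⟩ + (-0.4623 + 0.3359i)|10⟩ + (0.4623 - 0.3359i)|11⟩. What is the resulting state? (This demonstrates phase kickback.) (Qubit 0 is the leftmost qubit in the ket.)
0.4165|00⟩ - 0.4165|01⟩ + (0.4623 - 0.3359i)|10⟩ + (-0.4623 + 0.3359i)|11⟩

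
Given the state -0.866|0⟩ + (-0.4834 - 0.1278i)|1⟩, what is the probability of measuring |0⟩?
0.75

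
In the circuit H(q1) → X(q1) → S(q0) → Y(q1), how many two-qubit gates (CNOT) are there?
0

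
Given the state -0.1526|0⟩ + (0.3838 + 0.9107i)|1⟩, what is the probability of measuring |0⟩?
0.02329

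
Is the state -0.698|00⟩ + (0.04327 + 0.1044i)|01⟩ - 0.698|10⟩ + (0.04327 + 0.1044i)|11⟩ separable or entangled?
Separable

Writing the state as a|00⟩ + b|01⟩ + c|10⟩ + d|11⟩, it is a product state iff ad − bc = 0.
Here (a, b, c, d) = (-0.698, (0.04327 + 0.1044i), -0.698, (0.04327 + 0.1044i)): ad − bc = (-0.698)(0.04327 + 0.1044i) − (0.04327 + 0.1044i)(-0.698) = 0, so the state is separable.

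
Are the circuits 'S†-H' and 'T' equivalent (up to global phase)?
No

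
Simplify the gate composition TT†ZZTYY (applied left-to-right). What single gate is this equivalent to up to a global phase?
T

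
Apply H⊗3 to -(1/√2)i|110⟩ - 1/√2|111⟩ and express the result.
(-0.25 - 0.25i)|000⟩ + (0.25 - 0.25i)|001⟩ + (0.25 + 0.25i)|010⟩ + (-0.25 + 0.25i)|011⟩ + (0.25 + 0.25i)|100⟩ + (-0.25 + 0.25i)|101⟩ + (-0.25 - 0.25i)|110⟩ + (0.25 - 0.25i)|111⟩

H⊗3 gives amp(|y⟩) = (1/2√2) Σ_x (−1)^(x·y) amp(|x⟩), where x·y is the number of positions in which both x and y have a 1.
|000⟩: (-(1/√2)i - 1/√2)/(2√2) = (-0.25 - 0.25i)
|001⟩: (-(1/√2)i + 1/√2)/(2√2) = (0.25 - 0.25i)
|010⟩: ((1/√2)i + 1/√2)/(2√2) = (0.25 + 0.25i)
|011⟩: ((1/√2)i - 1/√2)/(2√2) = (-0.25 + 0.25i)
|100⟩: ((1/√2)i + 1/√2)/(2√2) = (0.25 + 0.25i)
|101⟩: ((1/√2)i - 1/√2)/(2√2) = (-0.25 + 0.25i)
|110⟩: (-(1/√2)i - 1/√2)/(2√2) = (-0.25 - 0.25i)
|111⟩: (-(1/√2)i + 1/√2)/(2√2) = (0.25 - 0.25i)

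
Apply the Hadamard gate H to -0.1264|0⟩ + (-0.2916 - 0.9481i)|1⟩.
(-0.2956 - 0.6704i)|0⟩ + (0.1168 + 0.6704i)|1⟩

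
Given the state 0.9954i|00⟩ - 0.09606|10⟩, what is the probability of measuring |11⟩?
0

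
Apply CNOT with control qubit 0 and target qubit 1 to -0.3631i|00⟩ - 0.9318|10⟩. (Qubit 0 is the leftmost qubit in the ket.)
-0.3631i|00⟩ - 0.9318|11⟩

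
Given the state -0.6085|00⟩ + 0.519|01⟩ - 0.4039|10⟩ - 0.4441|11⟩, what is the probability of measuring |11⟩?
0.1972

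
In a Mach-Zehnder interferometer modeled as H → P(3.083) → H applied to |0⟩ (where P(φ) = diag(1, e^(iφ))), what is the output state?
(0.000858 + 0.02928i)|0⟩ + (0.9991 - 0.02928i)|1⟩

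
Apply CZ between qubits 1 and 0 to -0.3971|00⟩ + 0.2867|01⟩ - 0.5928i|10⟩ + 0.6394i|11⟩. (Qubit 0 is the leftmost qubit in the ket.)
-0.3971|00⟩ + 0.2867|01⟩ - 0.5928i|10⟩ - 0.6394i|11⟩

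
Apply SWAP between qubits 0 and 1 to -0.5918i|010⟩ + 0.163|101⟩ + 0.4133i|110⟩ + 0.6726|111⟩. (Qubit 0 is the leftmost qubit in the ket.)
0.163|011⟩ - 0.5918i|100⟩ + 0.4133i|110⟩ + 0.6726|111⟩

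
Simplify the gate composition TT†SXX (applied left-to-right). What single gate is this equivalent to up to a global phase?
S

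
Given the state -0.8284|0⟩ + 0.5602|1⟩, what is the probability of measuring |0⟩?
0.6862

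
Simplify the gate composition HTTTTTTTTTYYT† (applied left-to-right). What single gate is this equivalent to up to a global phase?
H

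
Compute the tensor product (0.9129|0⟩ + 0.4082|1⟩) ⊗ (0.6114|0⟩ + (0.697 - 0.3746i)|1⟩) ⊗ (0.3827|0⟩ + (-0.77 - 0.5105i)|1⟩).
0.2136|000⟩ + (-0.4298 - 0.2849i)|001⟩ + (0.2435 - 0.1309i)|010⟩ + (-0.6645 - 0.06151i)|011⟩ + 0.09551|100⟩ + (-0.1922 - 0.1274i)|101⟩ + (0.1089 - 0.05852i)|110⟩ + (-0.2971 - 0.0275i)|111⟩

amp(|b₁b₂…⟩) = product of the factor amplitudes for bits b₁, b₂, …; only kets whose every factor amplitude is nonzero survive.
|000⟩: (0.9129)(0.6114)(0.3827) = 0.2136
|001⟩: (0.9129)(0.6114)(-0.77 - 0.5105i) = (-0.4298 - 0.2849i)
|010⟩: (0.9129)(0.697 - 0.3746i)(0.3827) = (0.2435 - 0.1309i)
|011⟩: (0.9129)(0.697 - 0.3746i)(-0.77 - 0.5105i) = (-0.6645 - 0.06151i)
|100⟩: (0.4082)(0.6114)(0.3827) = 0.09551
|101⟩: (0.4082)(0.6114)(-0.77 - 0.5105i) = (-0.1922 - 0.1274i)
|110⟩: (0.4082)(0.697 - 0.3746i)(0.3827) = (0.1089 - 0.05852i)
|111⟩: (0.4082)(0.697 - 0.3746i)(-0.77 - 0.5105i) = (-0.2971 - 0.0275i)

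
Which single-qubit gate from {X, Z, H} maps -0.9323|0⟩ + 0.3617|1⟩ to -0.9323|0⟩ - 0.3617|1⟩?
Z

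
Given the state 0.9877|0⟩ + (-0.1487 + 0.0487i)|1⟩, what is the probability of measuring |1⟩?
0.02448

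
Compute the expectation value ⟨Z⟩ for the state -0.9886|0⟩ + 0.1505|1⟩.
0.9547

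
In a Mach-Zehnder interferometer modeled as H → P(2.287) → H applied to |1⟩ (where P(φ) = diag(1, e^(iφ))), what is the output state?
(0.8283 - 0.3772i)|0⟩ + (0.1717 + 0.3772i)|1⟩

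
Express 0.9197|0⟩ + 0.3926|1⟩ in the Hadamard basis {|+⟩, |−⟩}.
0.9279|+⟩ + 0.3727|−⟩

With |ψ⟩ = α|0⟩ + β|1⟩, the Hadamard-basis coefficients are ⟨+|ψ⟩ = (α + β)/√2 and ⟨−|ψ⟩ = (α − β)/√2.
Here α = 0.9197, β = 0.3926: (α + β)/√2 = 0.9279, (α − β)/√2 = 0.3727.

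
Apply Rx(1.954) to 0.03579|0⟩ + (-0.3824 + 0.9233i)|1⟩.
(0.7853 + 0.3169i)|0⟩ + (-0.214 + 0.4869i)|1⟩

Rx(1.954) = [[cos(θ/2), −i·sin(θ/2)], [−i·sin(θ/2), cos(θ/2)]]; θ = 1.954, cos(θ/2) ≈ 0.559512, sin(θ/2) ≈ 0.828823.
With a = amp(|0⟩) = 0.03579 and b = amp(|1⟩) = (-0.3824 + 0.9233i):
new amp(|0⟩) = (0.559512)·a + (-0.828823i)·b = (0.7853 + 0.3169i)
new amp(|1⟩) = (-0.828823i)·a + (0.559512)·b = (-0.214 + 0.4869i)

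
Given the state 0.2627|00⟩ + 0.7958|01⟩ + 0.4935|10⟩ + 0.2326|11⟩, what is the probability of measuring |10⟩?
0.2435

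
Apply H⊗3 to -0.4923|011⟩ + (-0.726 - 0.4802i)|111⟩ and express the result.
(-0.4307 - 0.1698i)|000⟩ + (0.4307 + 0.1698i)|001⟩ + (0.4307 + 0.1698i)|010⟩ + (-0.4307 - 0.1698i)|011⟩ + (0.08263 + 0.1698i)|100⟩ + (-0.08263 - 0.1698i)|101⟩ + (-0.08263 - 0.1698i)|110⟩ + (0.08263 + 0.1698i)|111⟩

H⊗3 gives amp(|y⟩) = (1/2√2) Σ_x (−1)^(x·y) amp(|x⟩), where x·y is the number of positions in which both x and y have a 1.
|000⟩: (-0.4923 + (-0.726 - 0.4802i))/(2√2) = (-0.4307 - 0.1698i)
|001⟩: (0.4923 - (-0.726 - 0.4802i))/(2√2) = (0.4307 + 0.1698i)
|010⟩: (0.4923 - (-0.726 - 0.4802i))/(2√2) = (0.4307 + 0.1698i)
|011⟩: (-0.4923 + (-0.726 - 0.4802i))/(2√2) = (-0.4307 - 0.1698i)
|100⟩: (-0.4923 - (-0.726 - 0.4802i))/(2√2) = (0.08263 + 0.1698i)
|101⟩: (0.4923 + (-0.726 - 0.4802i))/(2√2) = (-0.08263 - 0.1698i)
|110⟩: (0.4923 + (-0.726 - 0.4802i))/(2√2) = (-0.08263 - 0.1698i)
|111⟩: (-0.4923 - (-0.726 - 0.4802i))/(2√2) = (0.08263 + 0.1698i)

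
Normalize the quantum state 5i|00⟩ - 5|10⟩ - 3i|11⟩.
0.6509i|00⟩ - 0.6509|10⟩ - 0.3906i|11⟩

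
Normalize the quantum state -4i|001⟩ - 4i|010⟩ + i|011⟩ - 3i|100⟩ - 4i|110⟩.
-0.5252i|001⟩ - 0.5252i|010⟩ + 0.1313i|011⟩ - 0.3939i|100⟩ - 0.5252i|110⟩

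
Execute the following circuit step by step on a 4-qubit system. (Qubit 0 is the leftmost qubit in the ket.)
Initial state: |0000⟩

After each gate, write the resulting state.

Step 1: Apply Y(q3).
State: i|0001⟩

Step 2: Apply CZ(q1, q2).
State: i|0001⟩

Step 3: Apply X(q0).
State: i|1001⟩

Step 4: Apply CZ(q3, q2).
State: i|1001⟩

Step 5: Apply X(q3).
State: i|1000⟩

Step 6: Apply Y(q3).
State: -|1001⟩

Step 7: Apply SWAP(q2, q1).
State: -|1001⟩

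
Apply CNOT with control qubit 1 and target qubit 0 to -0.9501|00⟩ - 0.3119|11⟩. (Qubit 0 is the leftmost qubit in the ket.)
-0.9501|00⟩ - 0.3119|01⟩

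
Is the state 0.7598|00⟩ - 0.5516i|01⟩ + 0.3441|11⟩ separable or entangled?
Entangled

Writing the state as a|00⟩ + b|01⟩ + c|10⟩ + d|11⟩, it is a product state iff ad − bc = 0.
Here (a, b, c, d) = (0.7598, -0.5516i, 0, 0.3441): ad − bc = (0.7598)(0.3441) − (-0.5516i)(0) = 0.2614 ≠ 0, so the state is entangled.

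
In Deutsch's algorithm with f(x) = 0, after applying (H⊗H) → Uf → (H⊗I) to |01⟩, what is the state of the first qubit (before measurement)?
|0⟩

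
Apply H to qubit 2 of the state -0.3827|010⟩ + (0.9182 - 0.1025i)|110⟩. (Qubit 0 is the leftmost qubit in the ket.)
-0.2706|010⟩ - 0.2706|011⟩ + (0.6493 - 0.07248i)|110⟩ + (0.6493 - 0.07248i)|111⟩

H on qubit 2 mixes each pair of kets that differ only in qubit 2: amplitudes (a, b) of (|…0…⟩, |…1…⟩) become ((a + b)/√2, (a − b)/√2). Kets absent from the input have amplitude 0.
(|010⟩, |011⟩): (a, b) = (-0.3827, 0) → (-0.2706, -0.2706)
(|110⟩, |111⟩): (a, b) = ((0.9182 - 0.1025i), 0) → ((0.6493 - 0.07248i), (0.6493 - 0.07248i))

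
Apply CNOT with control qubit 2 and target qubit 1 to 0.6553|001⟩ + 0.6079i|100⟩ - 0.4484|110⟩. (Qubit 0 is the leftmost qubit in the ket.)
0.6553|011⟩ + 0.6079i|100⟩ - 0.4484|110⟩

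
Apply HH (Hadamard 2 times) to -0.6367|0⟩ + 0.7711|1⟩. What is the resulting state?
-0.6367|0⟩ + 0.7711|1⟩

H² = I, so an even number of Hadamards cancels: H^2 = I and the state is unchanged.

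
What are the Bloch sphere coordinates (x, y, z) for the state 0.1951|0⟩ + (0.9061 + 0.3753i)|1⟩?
(0.3536, 0.1464, -0.9238)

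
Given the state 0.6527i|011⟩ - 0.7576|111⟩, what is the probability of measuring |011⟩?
0.426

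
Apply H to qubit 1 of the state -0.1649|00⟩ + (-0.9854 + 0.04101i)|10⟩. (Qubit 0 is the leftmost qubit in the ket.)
-0.1166|00⟩ - 0.1166|01⟩ + (-0.6968 + 0.029i)|10⟩ + (-0.6968 + 0.029i)|11⟩

H on qubit 1 mixes each pair of kets that differ only in qubit 1: amplitudes (a, b) of (|…0…⟩, |…1…⟩) become ((a + b)/√2, (a − b)/√2). Kets absent from the input have amplitude 0.
(|00⟩, |01⟩): (a, b) = (-0.1649, 0) → (-0.1166, -0.1166)
(|10⟩, |11⟩): (a, b) = ((-0.9854 + 0.04101i), 0) → ((-0.6968 + 0.029i), (-0.6968 + 0.029i))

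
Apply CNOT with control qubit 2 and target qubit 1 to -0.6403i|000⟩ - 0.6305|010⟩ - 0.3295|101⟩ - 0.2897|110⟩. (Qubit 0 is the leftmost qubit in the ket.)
-0.6403i|000⟩ - 0.6305|010⟩ - 0.2897|110⟩ - 0.3295|111⟩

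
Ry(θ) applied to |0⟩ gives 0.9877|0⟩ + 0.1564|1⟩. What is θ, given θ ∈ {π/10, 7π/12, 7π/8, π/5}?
π/10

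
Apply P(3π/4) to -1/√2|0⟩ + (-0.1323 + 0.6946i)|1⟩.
-1/√2|0⟩ + (-0.3976 - 0.5847i)|1⟩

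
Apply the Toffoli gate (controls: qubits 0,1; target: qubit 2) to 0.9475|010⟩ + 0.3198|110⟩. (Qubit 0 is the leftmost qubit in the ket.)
0.9475|010⟩ + 0.3198|111⟩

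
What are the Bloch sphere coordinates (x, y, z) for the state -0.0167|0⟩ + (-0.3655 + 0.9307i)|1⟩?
(0.01221, -0.03109, -0.9995)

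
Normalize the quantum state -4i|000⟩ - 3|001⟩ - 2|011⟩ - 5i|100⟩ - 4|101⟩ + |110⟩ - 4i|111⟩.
-0.4288i|000⟩ - 0.3216|001⟩ - 0.2144|011⟩ - 0.5361i|100⟩ - 0.4288|101⟩ + 0.1072|110⟩ - 0.4288i|111⟩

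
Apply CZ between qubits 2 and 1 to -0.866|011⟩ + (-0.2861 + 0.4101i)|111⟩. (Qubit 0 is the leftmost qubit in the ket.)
0.866|011⟩ + (0.2861 - 0.4101i)|111⟩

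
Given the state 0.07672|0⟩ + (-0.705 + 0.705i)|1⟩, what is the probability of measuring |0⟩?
0.005886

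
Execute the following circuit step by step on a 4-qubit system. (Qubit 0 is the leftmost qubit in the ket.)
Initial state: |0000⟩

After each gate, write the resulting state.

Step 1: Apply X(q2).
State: |0010⟩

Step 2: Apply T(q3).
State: |0010⟩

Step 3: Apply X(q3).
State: |0011⟩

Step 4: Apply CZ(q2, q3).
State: -|0011⟩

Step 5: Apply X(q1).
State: -|0111⟩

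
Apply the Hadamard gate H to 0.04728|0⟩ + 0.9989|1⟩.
0.7398|0⟩ - 0.6729|1⟩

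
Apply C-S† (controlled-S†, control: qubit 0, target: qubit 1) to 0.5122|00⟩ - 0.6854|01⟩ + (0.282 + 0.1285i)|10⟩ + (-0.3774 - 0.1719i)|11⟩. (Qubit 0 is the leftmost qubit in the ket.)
0.5122|00⟩ - 0.6854|01⟩ + (0.282 + 0.1285i)|10⟩ + (-0.1719 + 0.3774i)|11⟩

C-S† leaves the control-|0⟩ kets |00⟩, |01⟩ unchanged and applies S† to qubit 1 on the control-|1⟩ pair (|10⟩, |11⟩).
S† = [[1, 0], [0, -i]].
With a = amp(|10⟩) = (0.282 + 0.1285i) and b = amp(|11⟩) = (-0.3774 - 0.1719i):
new amp(|10⟩) = (1)·a = (0.282 + 0.1285i)
new amp(|11⟩) = (-i)·b = (-0.1719 + 0.3774i)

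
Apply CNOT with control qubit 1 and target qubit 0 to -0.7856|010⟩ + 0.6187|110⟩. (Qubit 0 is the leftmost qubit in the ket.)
0.6187|010⟩ - 0.7856|110⟩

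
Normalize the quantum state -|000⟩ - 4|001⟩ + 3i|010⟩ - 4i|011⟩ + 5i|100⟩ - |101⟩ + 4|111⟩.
-0.1091|000⟩ - 0.4364|001⟩ + 0.3273i|010⟩ - 0.4364i|011⟩ + 0.5455i|100⟩ - 0.1091|101⟩ + 0.4364|111⟩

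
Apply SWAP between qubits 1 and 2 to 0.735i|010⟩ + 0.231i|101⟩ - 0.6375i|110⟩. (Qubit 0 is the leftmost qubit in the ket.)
0.735i|001⟩ - 0.6375i|101⟩ + 0.231i|110⟩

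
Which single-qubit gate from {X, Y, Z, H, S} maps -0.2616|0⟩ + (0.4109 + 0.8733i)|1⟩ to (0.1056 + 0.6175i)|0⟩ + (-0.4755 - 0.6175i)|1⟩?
H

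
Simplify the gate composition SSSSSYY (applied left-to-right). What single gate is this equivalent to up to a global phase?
S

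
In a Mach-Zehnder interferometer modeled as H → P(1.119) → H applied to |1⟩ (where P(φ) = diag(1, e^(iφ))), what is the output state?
(0.2817 - 0.4498i)|0⟩ + (0.7183 + 0.4498i)|1⟩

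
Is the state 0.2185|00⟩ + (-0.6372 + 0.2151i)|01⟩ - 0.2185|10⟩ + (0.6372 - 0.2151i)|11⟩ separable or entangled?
Separable

Writing the state as a|00⟩ + b|01⟩ + c|10⟩ + d|11⟩, it is a product state iff ad − bc = 0.
Here (a, b, c, d) = (0.2185, (-0.6372 + 0.2151i), -0.2185, (0.6372 - 0.2151i)): ad − bc = (0.2185)(0.6372 - 0.2151i) − (-0.6372 + 0.2151i)(-0.2185) = 0, so the state is separable.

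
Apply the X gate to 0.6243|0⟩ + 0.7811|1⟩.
0.7811|0⟩ + 0.6243|1⟩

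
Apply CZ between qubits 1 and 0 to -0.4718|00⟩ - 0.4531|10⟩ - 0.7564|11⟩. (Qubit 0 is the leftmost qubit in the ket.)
-0.4718|00⟩ - 0.4531|10⟩ + 0.7564|11⟩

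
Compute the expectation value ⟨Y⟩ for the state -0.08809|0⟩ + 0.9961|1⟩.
0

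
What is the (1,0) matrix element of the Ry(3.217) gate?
0.9993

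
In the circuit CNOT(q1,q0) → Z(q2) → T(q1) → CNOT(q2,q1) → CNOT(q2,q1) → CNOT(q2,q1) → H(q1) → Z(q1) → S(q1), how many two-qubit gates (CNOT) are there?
4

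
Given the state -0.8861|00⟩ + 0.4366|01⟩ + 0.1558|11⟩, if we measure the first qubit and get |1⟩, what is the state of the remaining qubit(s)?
|1⟩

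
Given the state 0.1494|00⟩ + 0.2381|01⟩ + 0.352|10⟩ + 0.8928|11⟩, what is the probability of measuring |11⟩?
0.7971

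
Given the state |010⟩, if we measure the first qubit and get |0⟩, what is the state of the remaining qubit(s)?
|10⟩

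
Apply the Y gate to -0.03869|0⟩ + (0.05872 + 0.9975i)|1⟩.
(0.9975 - 0.05872i)|0⟩ - 0.03869i|1⟩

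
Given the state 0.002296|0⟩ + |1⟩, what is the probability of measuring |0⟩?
0.000005272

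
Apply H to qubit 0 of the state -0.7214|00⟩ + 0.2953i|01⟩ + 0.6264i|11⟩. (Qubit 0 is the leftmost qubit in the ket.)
-0.5101|00⟩ + 0.6517i|01⟩ - 0.5101|10⟩ - 0.2341i|11⟩

H on qubit 0 mixes each pair of kets that differ only in qubit 0: amplitudes (a, b) of (|…0…⟩, |…1…⟩) become ((a + b)/√2, (a − b)/√2). Kets absent from the input have amplitude 0.
(|00⟩, |10⟩): (a, b) = (-0.7214, 0) → (-0.5101, -0.5101)
(|01⟩, |11⟩): (a, b) = (0.2953i, 0.6264i) → (0.6517i, -0.2341i)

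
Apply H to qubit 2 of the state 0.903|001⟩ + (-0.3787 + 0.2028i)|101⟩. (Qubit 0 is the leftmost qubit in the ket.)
0.6385|000⟩ - 0.6385|001⟩ + (-0.2678 + 0.1434i)|100⟩ + (0.2678 - 0.1434i)|101⟩

H on qubit 2 mixes each pair of kets that differ only in qubit 2: amplitudes (a, b) of (|…0…⟩, |…1…⟩) become ((a + b)/√2, (a − b)/√2). Kets absent from the input have amplitude 0.
(|000⟩, |001⟩): (a, b) = (0, 0.903) → (0.6385, -0.6385)
(|100⟩, |101⟩): (a, b) = (0, (-0.3787 + 0.2028i)) → ((-0.2678 + 0.1434i), (0.2678 - 0.1434i))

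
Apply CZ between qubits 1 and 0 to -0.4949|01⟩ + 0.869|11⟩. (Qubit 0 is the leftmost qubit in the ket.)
-0.4949|01⟩ - 0.869|11⟩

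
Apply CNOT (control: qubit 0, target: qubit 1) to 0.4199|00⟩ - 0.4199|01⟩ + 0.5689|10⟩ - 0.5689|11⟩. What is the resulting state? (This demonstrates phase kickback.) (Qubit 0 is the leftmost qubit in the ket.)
0.4199|00⟩ - 0.4199|01⟩ - 0.5689|10⟩ + 0.5689|11⟩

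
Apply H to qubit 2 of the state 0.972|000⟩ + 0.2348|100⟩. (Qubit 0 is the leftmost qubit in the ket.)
0.6873|000⟩ + 0.6873|001⟩ + 0.166|100⟩ + 0.166|101⟩

H on qubit 2 mixes each pair of kets that differ only in qubit 2: amplitudes (a, b) of (|…0…⟩, |…1…⟩) become ((a + b)/√2, (a − b)/√2). Kets absent from the input have amplitude 0.
(|000⟩, |001⟩): (a, b) = (0.972, 0) → (0.6873, 0.6873)
(|100⟩, |101⟩): (a, b) = (0.2348, 0) → (0.166, 0.166)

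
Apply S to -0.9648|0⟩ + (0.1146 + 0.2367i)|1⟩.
-0.9648|0⟩ + (-0.2367 + 0.1146i)|1⟩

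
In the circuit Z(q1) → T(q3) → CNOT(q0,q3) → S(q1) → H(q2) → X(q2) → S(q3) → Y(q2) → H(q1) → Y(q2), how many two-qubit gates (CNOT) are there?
1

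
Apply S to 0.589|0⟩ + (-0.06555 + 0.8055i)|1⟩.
0.589|0⟩ + (-0.8055 - 0.06555i)|1⟩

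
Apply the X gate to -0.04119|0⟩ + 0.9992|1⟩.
0.9992|0⟩ - 0.04119|1⟩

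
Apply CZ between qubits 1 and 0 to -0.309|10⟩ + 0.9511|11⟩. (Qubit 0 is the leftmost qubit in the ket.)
-0.309|10⟩ - 0.9511|11⟩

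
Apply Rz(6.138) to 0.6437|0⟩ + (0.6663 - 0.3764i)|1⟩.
(-0.642 - 0.04669i)|0⟩ + (-0.6372 + 0.4237i)|1⟩

Rz(6.138) = [[e^(−iθ/2), 0], [0, e^(iθ/2)]] with e^(±iθ/2) = cos(θ/2) ± i·sin(θ/2); θ = 6.138, cos(θ/2) ≈ -0.997366, sin(θ/2) ≈ 0.0725289.
With a = amp(|0⟩) = 0.6437 and b = amp(|1⟩) = (0.6663 - 0.3764i):
new amp(|0⟩) = (-0.997366 - 0.0725289i)·a = (-0.642 - 0.04669i)
new amp(|1⟩) = (-0.997366 + 0.0725289i)·b = (-0.6372 + 0.4237i)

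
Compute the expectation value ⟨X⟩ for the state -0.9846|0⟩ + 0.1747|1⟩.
-0.344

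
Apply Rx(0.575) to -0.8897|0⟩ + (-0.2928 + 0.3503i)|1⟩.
(-0.7539 + 0.08303i)|0⟩ + (-0.2808 + 0.5882i)|1⟩

Rx(0.575) = [[cos(θ/2), −i·sin(θ/2)], [−i·sin(θ/2), cos(θ/2)]]; θ = 0.575, cos(θ/2) ≈ 0.958956, sin(θ/2) ≈ 0.283556.
With a = amp(|0⟩) = -0.8897 and b = amp(|1⟩) = (-0.2928 + 0.3503i):
new amp(|0⟩) = (0.958956)·a + (-0.283556i)·b = (-0.7539 + 0.08303i)
new amp(|1⟩) = (-0.283556i)·a + (0.958956)·b = (-0.2808 + 0.5882i)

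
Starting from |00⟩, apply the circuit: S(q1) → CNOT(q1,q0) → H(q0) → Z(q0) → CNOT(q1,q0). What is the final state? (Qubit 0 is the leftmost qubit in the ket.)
1/√2|00⟩ - 1/√2|10⟩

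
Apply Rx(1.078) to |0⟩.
0.8582|0⟩ - 0.5133i|1⟩

Rx(1.078) = [[cos(θ/2), −i·sin(θ/2)], [−i·sin(θ/2), cos(θ/2)]]; θ = 1.078, cos(θ/2) ≈ 0.858222, sin(θ/2) ≈ 0.513278.
With a = amp(|0⟩) = 1 and b = amp(|1⟩) = 0:
new amp(|0⟩) = (0.858222)·a + (-0.513278i)·b = 0.8582
new amp(|1⟩) = (-0.513278i)·a + (0.858222)·b = -0.5133i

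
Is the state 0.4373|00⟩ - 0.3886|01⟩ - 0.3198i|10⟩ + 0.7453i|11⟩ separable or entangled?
Entangled

Writing the state as a|00⟩ + b|01⟩ + c|10⟩ + d|11⟩, it is a product state iff ad − bc = 0.
Here (a, b, c, d) = (0.4373, -0.3886, -0.3198i, 0.7453i): ad − bc = (0.4373)(0.7453i) − (-0.3886)(-0.3198i) = 0.2016i ≠ 0, so the state is entangled.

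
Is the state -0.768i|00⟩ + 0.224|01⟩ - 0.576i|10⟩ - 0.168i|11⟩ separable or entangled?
Entangled

Writing the state as a|00⟩ + b|01⟩ + c|10⟩ + d|11⟩, it is a product state iff ad − bc = 0.
Here (a, b, c, d) = (-0.768i, 0.224, -0.576i, -0.168i): ad − bc = (-0.768i)(-0.168i) − (0.224)(-0.576i) = (-0.129 + 0.129i) ≠ 0, so the state is entangled.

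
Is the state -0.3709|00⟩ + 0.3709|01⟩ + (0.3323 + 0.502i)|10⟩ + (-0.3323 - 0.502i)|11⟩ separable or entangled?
Separable

Writing the state as a|00⟩ + b|01⟩ + c|10⟩ + d|11⟩, it is a product state iff ad − bc = 0.
Here (a, b, c, d) = (-0.3709, 0.3709, (0.3323 + 0.502i), (-0.3323 - 0.502i)): ad − bc = (-0.3709)(-0.3323 - 0.502i) − (0.3709)(0.3323 + 0.502i) = 0, so the state is separable.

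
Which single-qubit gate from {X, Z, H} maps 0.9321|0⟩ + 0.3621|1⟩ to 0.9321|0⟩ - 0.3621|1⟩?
Z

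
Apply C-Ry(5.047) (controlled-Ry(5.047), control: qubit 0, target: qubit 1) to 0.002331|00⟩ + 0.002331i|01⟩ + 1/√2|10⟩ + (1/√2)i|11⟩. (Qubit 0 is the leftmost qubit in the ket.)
0.002331|00⟩ + 0.002331i|01⟩ + (-0.5763 - 0.4098i)|10⟩ + (0.4098 - 0.5763i)|11⟩

C-Ry(5.047) leaves the control-|0⟩ kets |00⟩, |01⟩ unchanged and applies Ry(5.047) to qubit 1 on the control-|1⟩ pair (|10⟩, |11⟩).
Ry(5.047) = [[cos(θ/2), −sin(θ/2)], [sin(θ/2), cos(θ/2)]]; θ = 5.047, cos(θ/2) ≈ -0.814985, sin(θ/2) ≈ 0.579482.
With a = amp(|10⟩) = 1/√2 and b = amp(|11⟩) = (1/√2)i:
new amp(|10⟩) = (-0.814985)·a + (-0.579482)·b = (-0.5763 - 0.4098i)
new amp(|11⟩) = (0.579482)·a + (-0.814985)·b = (0.4098 - 0.5763i)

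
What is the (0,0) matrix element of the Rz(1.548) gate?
(0.7151 - 0.699i)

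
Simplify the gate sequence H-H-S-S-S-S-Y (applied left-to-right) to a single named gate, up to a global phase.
Y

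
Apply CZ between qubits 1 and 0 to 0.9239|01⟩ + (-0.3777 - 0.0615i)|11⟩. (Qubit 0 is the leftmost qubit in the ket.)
0.9239|01⟩ + (0.3777 + 0.0615i)|11⟩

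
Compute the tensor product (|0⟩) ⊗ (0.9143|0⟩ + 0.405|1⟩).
0.9143|00⟩ + 0.405|01⟩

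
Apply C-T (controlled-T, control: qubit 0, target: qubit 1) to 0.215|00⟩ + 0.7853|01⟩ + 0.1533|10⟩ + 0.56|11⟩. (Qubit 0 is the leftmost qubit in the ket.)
0.215|00⟩ + 0.7853|01⟩ + 0.1533|10⟩ + (0.396 + 0.396i)|11⟩

C-T leaves the control-|0⟩ kets |00⟩, |01⟩ unchanged and applies T to qubit 1 on the control-|1⟩ pair (|10⟩, |11⟩).
T = [[1, 0], [0, (1/√2 + (1/√2)i)]].
With a = amp(|10⟩) = 0.1533 and b = amp(|11⟩) = 0.56:
new amp(|10⟩) = (1)·a = 0.1533
new amp(|11⟩) = (1/√2 + (1/√2)i)·b = (0.396 + 0.396i)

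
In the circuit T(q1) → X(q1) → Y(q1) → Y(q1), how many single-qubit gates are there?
4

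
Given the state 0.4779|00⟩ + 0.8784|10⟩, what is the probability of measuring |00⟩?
0.2284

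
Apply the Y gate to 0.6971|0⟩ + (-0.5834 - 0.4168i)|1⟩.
(-0.4168 + 0.5834i)|0⟩ + 0.6971i|1⟩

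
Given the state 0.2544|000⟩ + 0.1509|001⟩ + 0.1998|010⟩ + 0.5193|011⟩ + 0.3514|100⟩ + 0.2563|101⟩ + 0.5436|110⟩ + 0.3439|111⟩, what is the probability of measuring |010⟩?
0.03992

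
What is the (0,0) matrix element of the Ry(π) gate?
0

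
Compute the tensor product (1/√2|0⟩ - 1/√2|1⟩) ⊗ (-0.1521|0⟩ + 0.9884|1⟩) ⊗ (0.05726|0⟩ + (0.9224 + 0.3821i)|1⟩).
-0.006158|000⟩ + (-0.0992 - 0.0411i)|001⟩ + 0.04002|010⟩ + (0.6447 + 0.2671i)|011⟩ + 0.006158|100⟩ + (0.0992 + 0.0411i)|101⟩ - 0.04002|110⟩ + (-0.6447 - 0.2671i)|111⟩

amp(|b₁b₂…⟩) = product of the factor amplitudes for bits b₁, b₂, …; only kets whose every factor amplitude is nonzero survive.
|000⟩: (1/√2)(-0.1521)(0.05726) = -0.006158
|001⟩: (1/√2)(-0.1521)(0.9224 + 0.3821i) = (-0.0992 - 0.0411i)
|010⟩: (1/√2)(0.9884)(0.05726) = 0.04002
|011⟩: (1/√2)(0.9884)(0.9224 + 0.3821i) = (0.6447 + 0.2671i)
|100⟩: (-1/√2)(-0.1521)(0.05726) = 0.006158
|101⟩: (-1/√2)(-0.1521)(0.9224 + 0.3821i) = (0.0992 + 0.0411i)
|110⟩: (-1/√2)(0.9884)(0.05726) = -0.04002
|111⟩: (-1/√2)(0.9884)(0.9224 + 0.3821i) = (-0.6447 - 0.2671i)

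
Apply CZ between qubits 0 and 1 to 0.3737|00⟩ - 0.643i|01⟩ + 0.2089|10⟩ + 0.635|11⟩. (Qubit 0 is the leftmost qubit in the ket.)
0.3737|00⟩ - 0.643i|01⟩ + 0.2089|10⟩ - 0.635|11⟩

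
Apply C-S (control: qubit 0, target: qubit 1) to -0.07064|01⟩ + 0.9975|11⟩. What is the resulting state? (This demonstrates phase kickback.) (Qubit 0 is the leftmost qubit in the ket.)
-0.07064|01⟩ + 0.9975i|11⟩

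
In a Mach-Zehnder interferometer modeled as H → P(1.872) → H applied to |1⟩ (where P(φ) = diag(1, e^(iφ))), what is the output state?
(0.6483 - 0.4775i)|0⟩ + (0.3517 + 0.4775i)|1⟩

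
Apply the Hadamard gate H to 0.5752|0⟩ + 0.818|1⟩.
0.9851|0⟩ - 0.1717|1⟩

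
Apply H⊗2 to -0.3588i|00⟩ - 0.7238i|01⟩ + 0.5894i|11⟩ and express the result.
-0.2466i|00⟩ - 0.1122i|01⟩ - 0.836i|10⟩ + 0.4772i|11⟩

H⊗2 gives amp(|y⟩) = (1/2) Σ_x (−1)^(x·y) amp(|x⟩), where x·y is the number of positions in which both x and y have a 1.
|00⟩: (-0.3588i - 0.7238i + 0.5894i)/2 = -0.2466i
|01⟩: (-0.3588i + 0.7238i - 0.5894i)/2 = -0.1122i
|10⟩: (-0.3588i - 0.7238i - 0.5894i)/2 = -0.836i
|11⟩: (-0.3588i + 0.7238i + 0.5894i)/2 = 0.4772i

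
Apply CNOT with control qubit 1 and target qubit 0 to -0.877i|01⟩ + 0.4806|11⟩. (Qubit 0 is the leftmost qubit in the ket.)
0.4806|01⟩ - 0.877i|11⟩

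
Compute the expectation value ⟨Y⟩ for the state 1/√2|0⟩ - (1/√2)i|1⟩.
-1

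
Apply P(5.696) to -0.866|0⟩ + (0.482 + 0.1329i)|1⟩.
-0.866|0⟩ + (0.4749 - 0.1564i)|1⟩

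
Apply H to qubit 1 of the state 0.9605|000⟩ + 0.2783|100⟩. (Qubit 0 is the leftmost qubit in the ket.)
0.6792|000⟩ + 0.6792|010⟩ + 0.1968|100⟩ + 0.1968|110⟩

H on qubit 1 mixes each pair of kets that differ only in qubit 1: amplitudes (a, b) of (|…0…⟩, |…1…⟩) become ((a + b)/√2, (a − b)/√2). Kets absent from the input have amplitude 0.
(|000⟩, |010⟩): (a, b) = (0.9605, 0) → (0.6792, 0.6792)
(|100⟩, |110⟩): (a, b) = (0.2783, 0) → (0.1968, 0.1968)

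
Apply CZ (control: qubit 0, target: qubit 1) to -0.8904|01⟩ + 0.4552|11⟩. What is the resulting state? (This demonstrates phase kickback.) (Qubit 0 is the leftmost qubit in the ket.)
-0.8904|01⟩ - 0.4552|11⟩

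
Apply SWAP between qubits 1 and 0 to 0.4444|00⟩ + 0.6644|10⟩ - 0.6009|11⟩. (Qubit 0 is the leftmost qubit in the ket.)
0.4444|00⟩ + 0.6644|01⟩ - 0.6009|11⟩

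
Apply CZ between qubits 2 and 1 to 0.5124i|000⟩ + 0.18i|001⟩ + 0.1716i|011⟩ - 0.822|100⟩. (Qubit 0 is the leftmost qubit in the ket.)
0.5124i|000⟩ + 0.18i|001⟩ - 0.1716i|011⟩ - 0.822|100⟩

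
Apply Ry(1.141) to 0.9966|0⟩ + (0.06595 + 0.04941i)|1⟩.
(0.8032 - 0.02668i)|0⟩ + (0.5937 + 0.04158i)|1⟩

Ry(1.141) = [[cos(θ/2), −sin(θ/2)], [sin(θ/2), cos(θ/2)]]; θ = 1.141, cos(θ/2) ≈ 0.841631, sin(θ/2) ≈ 0.540053.
With a = amp(|0⟩) = 0.9966 and b = amp(|1⟩) = (0.06595 + 0.04941i):
new amp(|0⟩) = (0.841631)·a + (-0.540053)·b = (0.8032 - 0.02668i)
new amp(|1⟩) = (0.540053)·a + (0.841631)·b = (0.5937 + 0.04158i)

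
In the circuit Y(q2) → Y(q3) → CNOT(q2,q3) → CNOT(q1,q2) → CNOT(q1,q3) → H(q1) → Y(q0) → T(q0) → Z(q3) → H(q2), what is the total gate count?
10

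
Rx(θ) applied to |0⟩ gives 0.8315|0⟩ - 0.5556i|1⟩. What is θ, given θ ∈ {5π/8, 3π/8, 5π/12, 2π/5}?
3π/8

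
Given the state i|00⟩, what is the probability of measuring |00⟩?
1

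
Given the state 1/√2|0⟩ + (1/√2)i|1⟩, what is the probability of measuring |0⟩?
1/2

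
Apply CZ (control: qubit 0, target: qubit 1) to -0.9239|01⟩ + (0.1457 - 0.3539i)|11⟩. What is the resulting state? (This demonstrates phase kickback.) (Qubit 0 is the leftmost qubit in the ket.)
-0.9239|01⟩ + (-0.1457 + 0.3539i)|11⟩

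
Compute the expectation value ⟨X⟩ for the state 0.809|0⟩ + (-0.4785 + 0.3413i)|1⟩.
-0.7742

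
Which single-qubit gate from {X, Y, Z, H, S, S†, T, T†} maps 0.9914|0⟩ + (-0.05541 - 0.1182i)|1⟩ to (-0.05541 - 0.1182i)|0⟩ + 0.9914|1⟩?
X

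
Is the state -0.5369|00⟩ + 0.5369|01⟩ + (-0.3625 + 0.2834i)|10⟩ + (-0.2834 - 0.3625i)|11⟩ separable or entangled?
Entangled

Writing the state as a|00⟩ + b|01⟩ + c|10⟩ + d|11⟩, it is a product state iff ad − bc = 0.
Here (a, b, c, d) = (-0.5369, 0.5369, (-0.3625 + 0.2834i), (-0.2834 - 0.3625i)): ad − bc = (-0.5369)(-0.2834 - 0.3625i) − (0.5369)(-0.3625 + 0.2834i) = (0.3468 + 0.04247i) ≠ 0, so the state is entangled.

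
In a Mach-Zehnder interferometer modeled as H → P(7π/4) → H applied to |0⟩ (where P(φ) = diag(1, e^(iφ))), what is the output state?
(0.8536 - (1/√8)i)|0⟩ + (0.1464 + (1/√8)i)|1⟩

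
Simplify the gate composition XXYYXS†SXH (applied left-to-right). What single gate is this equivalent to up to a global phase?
H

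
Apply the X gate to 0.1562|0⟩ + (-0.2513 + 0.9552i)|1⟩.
(-0.2513 + 0.9552i)|0⟩ + 0.1562|1⟩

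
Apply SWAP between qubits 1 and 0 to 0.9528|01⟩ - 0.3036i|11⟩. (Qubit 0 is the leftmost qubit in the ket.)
0.9528|10⟩ - 0.3036i|11⟩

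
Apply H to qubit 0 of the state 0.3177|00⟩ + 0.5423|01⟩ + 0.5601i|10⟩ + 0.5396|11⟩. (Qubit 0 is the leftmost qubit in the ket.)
(0.2246 + 0.3961i)|00⟩ + 0.765|01⟩ + (0.2246 - 0.3961i)|10⟩ + 0.001909|11⟩

H on qubit 0 mixes each pair of kets that differ only in qubit 0: amplitudes (a, b) of (|…0…⟩, |…1…⟩) become ((a + b)/√2, (a − b)/√2). Kets absent from the input have amplitude 0.
(|00⟩, |10⟩): (a, b) = (0.3177, 0.5601i) → ((0.2246 + 0.3961i), (0.2246 - 0.3961i))
(|01⟩, |11⟩): (a, b) = (0.5423, 0.5396) → (0.765, 0.001909)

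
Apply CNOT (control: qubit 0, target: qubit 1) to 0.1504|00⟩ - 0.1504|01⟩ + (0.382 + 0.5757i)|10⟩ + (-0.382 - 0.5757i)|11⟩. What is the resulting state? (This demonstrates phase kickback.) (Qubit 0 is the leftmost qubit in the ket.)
0.1504|00⟩ - 0.1504|01⟩ + (-0.382 - 0.5757i)|10⟩ + (0.382 + 0.5757i)|11⟩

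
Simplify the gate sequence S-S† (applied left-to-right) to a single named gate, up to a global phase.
I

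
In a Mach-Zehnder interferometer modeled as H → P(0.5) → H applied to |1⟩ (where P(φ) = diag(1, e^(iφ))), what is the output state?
(0.06121 - 0.2397i)|0⟩ + (0.9388 + 0.2397i)|1⟩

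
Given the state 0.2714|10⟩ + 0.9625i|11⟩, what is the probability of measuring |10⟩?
0.07366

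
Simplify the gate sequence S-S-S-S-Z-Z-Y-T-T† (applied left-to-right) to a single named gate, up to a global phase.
Y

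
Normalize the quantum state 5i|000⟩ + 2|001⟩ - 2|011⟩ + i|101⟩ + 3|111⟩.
0.7625i|000⟩ + 0.305|001⟩ - 0.305|011⟩ + 0.1525i|101⟩ + 0.4575|111⟩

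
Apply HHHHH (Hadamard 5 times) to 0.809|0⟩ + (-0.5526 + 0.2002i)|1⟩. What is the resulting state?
(0.1813 + 0.1416i)|0⟩ + (0.9628 - 0.1416i)|1⟩

H² = I, so H^5 = H: a single Hadamard. With (a, b) = (0.809, (-0.5526 + 0.2002i)), H gives ((a + b)/√2, (a − b)/√2) = ((0.1813 + 0.1416i), (0.9628 - 0.1416i)).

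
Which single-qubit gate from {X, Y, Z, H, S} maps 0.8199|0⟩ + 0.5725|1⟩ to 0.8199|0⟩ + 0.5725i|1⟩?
S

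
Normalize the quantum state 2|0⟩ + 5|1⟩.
0.3714|0⟩ + 0.9285|1⟩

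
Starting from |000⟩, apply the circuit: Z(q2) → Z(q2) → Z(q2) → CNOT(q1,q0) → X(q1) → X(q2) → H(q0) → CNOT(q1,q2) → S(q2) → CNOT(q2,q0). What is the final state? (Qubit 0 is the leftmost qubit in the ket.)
1/√2|010⟩ + 1/√2|110⟩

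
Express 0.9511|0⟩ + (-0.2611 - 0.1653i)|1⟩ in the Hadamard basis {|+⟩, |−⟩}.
(0.4879 - 0.1169i)|+⟩ + (0.8572 + 0.1169i)|−⟩

With |ψ⟩ = α|0⟩ + β|1⟩, the Hadamard-basis coefficients are ⟨+|ψ⟩ = (α + β)/√2 and ⟨−|ψ⟩ = (α − β)/√2.
Here α = 0.9511, β = (-0.2611 - 0.1653i): (α + β)/√2 = (0.4879 - 0.1169i), (α − β)/√2 = (0.8572 + 0.1169i).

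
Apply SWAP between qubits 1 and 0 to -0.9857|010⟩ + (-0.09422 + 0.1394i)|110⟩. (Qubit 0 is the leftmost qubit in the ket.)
-0.9857|100⟩ + (-0.09422 + 0.1394i)|110⟩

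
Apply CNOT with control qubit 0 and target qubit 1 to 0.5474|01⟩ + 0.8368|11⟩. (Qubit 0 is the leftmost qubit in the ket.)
0.5474|01⟩ + 0.8368|10⟩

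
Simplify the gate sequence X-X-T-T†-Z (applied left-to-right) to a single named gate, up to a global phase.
Z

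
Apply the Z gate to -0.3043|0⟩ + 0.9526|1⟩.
-0.3043|0⟩ - 0.9526|1⟩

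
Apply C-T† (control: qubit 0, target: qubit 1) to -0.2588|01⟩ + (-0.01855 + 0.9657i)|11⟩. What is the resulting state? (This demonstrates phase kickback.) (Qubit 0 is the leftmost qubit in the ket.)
-0.2588|01⟩ + (0.6697 + 0.696i)|11⟩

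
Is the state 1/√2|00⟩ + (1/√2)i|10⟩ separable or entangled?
Separable

Writing the state as a|00⟩ + b|01⟩ + c|10⟩ + d|11⟩, it is a product state iff ad − bc = 0.
Here (a, b, c, d) = (1/√2, 0, (1/√2)i, 0): ad − bc = (1/√2)(0) − (0)((1/√2)i) = 0, so the state is separable.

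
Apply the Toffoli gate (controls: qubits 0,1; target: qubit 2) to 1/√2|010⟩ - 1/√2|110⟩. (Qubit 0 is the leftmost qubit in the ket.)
1/√2|010⟩ - 1/√2|111⟩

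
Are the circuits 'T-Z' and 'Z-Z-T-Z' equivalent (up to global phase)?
Yes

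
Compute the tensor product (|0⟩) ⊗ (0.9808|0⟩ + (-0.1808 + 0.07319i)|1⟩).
0.9808|00⟩ + (-0.1808 + 0.07319i)|01⟩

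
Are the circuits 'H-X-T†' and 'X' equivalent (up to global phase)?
No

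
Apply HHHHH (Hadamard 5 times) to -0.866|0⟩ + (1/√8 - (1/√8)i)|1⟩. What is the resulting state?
(-0.3624 - 0.25i)|0⟩ + (-0.8624 + 0.25i)|1⟩

H² = I, so H^5 = H: a single Hadamard. With (a, b) = (-0.866, (1/√8 - (1/√8)i)), H gives ((a + b)/√2, (a − b)/√2) = ((-0.3624 - 0.25i), (-0.8624 + 0.25i)).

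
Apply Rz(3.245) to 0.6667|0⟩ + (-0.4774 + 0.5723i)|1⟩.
(-0.03446 - 0.6658i)|0⟩ + (-0.5469 - 0.5063i)|1⟩

Rz(3.245) = [[e^(−iθ/2), 0], [0, e^(iθ/2)]] with e^(±iθ/2) = cos(θ/2) ± i·sin(θ/2); θ = 3.245, cos(θ/2) ≈ -0.0516806, sin(θ/2) ≈ 0.998664.
With a = amp(|0⟩) = 0.6667 and b = amp(|1⟩) = (-0.4774 + 0.5723i):
new amp(|0⟩) = (-0.0516806 - 0.998664i)·a = (-0.03446 - 0.6658i)
new amp(|1⟩) = (-0.0516806 + 0.998664i)·b = (-0.5469 - 0.5063i)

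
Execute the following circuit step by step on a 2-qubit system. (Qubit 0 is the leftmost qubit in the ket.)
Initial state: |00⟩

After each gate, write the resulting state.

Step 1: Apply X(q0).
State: |10⟩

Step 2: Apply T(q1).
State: |10⟩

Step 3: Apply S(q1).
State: |10⟩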